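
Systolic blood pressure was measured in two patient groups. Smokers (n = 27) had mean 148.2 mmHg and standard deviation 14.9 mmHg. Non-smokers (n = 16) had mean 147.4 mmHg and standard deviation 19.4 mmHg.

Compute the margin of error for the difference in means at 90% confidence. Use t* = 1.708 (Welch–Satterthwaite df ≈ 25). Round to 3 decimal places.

Per-group SEs: s₁/√n₁ = 14.9/√27 = 2.8675, s₂/√n₂ = 19.4/√16 = 4.8500.
Unpooled SE of the difference: √(8.22255625 + 23.5225) = 5.6343.
Margin of error = t* · SE = 1.708 × 5.6343 = 9.6234.

9.623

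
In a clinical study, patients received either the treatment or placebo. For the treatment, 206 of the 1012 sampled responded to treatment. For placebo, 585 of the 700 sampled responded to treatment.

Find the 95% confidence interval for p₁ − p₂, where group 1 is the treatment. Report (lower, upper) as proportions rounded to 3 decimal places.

(-0.669, -0.595)

First, p̂₁ = 206/1012 = 0.2036; p̂₂ = 585/700 = 0.8357.
The two standard errors are √(0.2036×0.7964/1012) = 0.01266 and √(0.8357×0.1643/700) = 0.01401.
Because the samples are independent, SE_diff = √(0.01266² + 0.01401²) = 0.01888.
Using z* = 1.960 for 95%, ME = 1.960 × 0.01888 = 0.03700.
p̂₁ − p̂₂ = -0.6321; interval -0.6321 ± 0.03700 gives (-0.669, -0.595).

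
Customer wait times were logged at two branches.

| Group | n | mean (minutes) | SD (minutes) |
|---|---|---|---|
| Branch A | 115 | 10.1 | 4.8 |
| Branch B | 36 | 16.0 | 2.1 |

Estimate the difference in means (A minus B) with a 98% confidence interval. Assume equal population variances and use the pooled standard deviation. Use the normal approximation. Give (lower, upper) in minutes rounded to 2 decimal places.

(-7.82, -3.98)

Pooled variance s_p² = [114·4.8² + 35·2.1²] / (115+36−2) = 18.6638, so s_p = 4.3202.
SE_diff = s_p·√(1/n₁ + 1/n₂) = 4.3202·√(1/115 + 1/36) = 0.8251.
z* = 2.326; margin = 2.326 × 0.8251 = 1.9192.
Difference = 10.1 − 16.0 = -5.9000.
-5.9000 ± 1.9192 → (-7.82, -3.98).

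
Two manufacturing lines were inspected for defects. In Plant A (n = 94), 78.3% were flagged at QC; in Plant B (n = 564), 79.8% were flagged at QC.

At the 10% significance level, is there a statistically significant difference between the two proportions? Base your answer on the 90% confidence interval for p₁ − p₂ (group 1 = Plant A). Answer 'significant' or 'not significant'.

not significant

SE₁ = √(p̂₁(1−p̂₁)/n₁) = √(0.7830·0.2170/94) = 0.04252; SE₂ = √(0.7980·0.2020/564) = 0.01691.
Independent samples: SE of the difference = √(SE₁² + SE₂²) = √(0.0018079504 + 0.0002859481) = 0.04576.
z* for 90% confidence is 1.645, so the margin of error is 1.645 × 0.04576 = 0.07528.
Point estimate p̂₁ − p̂₂ = 0.7830 − 0.7980 = -0.0150.
-0.0150 ± 0.07528 → (-0.09028, 0.06028).
The interval (-0.09028, 0.06028) contains 0, so the difference is not significant.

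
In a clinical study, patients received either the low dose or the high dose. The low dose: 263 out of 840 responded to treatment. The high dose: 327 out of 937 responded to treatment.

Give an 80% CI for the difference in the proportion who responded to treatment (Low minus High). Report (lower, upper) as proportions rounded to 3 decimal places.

(-0.065, -0.007)

p̂₁ = 263/840 = 0.3131 and p̂₂ = 327/937 = 0.3490.
SE₁ = √(p̂₁(1−p̂₁)/n₁) = √(0.3131·0.6869/840) = 0.01600; SE₂ = √(0.3490·0.6510/937) = 0.01557.
Independent samples: SE of the difference = √(SE₁² + SE₂²) = √(0.000256 + 0.0002424249) = 0.02233.
z* for 80% confidence is 1.282, so the margin of error is 1.282 × 0.02233 = 0.02863.
Point estimate p̂₁ − p̂₂ = 0.3131 − 0.3490 = -0.0359.
-0.0359 ± 0.02863 → (-0.065, -0.007).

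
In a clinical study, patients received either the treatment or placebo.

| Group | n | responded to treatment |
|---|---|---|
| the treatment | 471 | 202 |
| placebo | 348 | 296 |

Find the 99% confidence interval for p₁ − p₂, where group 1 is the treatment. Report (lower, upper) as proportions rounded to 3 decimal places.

First, p̂₁ = 202/471 = 0.4289; p̂₂ = 296/348 = 0.8506.
The two standard errors are √(0.4289×0.5711/471) = 0.02280 and √(0.8506×0.1494/348) = 0.01911.
Because the samples are independent, SE_diff = √(0.02280² + 0.01911²) = 0.02975.
Using z* = 2.576 for 99%, ME = 2.576 × 0.02975 = 0.07664.
p̂₁ − p̂₂ = -0.4217; interval -0.4217 ± 0.07664 gives (-0.498, -0.345).

(-0.498, -0.345)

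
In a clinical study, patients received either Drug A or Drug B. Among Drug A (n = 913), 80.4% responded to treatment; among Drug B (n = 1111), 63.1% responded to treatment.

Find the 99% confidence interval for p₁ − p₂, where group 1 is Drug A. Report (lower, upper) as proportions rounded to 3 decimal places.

SE₁ = √(p̂₁(1−p̂₁)/n₁) = √(0.8040·0.1960/913) = 0.01314; SE₂ = √(0.6310·0.3690/1111) = 0.01448.
Independent samples: SE of the difference = √(SE₁² + SE₂²) = √(0.0001726596 + 0.0002096704) = 0.01955.
z* for 99% confidence is 2.576, so the margin of error is 2.576 × 0.01955 = 0.05036.
Point estimate p̂₁ − p̂₂ = 0.8040 − 0.6310 = 0.1730.
0.1730 ± 0.05036 → (0.123, 0.223).

(0.123, 0.223)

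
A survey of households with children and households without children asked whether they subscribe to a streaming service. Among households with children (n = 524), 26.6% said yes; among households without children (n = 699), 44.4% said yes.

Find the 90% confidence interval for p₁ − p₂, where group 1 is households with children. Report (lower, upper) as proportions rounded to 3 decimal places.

(-0.222, -0.134)

SE₁ = √(p̂₁(1−p̂₁)/n₁) = √(0.2660·0.7340/524) = 0.01930; SE₂ = √(0.4440·0.5560/699) = 0.01879.
Independent samples: SE of the difference = √(SE₁² + SE₂²) = √(0.00037249 + 0.0003530641) = 0.02694.
z* for 90% confidence is 1.645, so the margin of error is 1.645 × 0.02694 = 0.04432.
Point estimate p̂₁ − p̂₂ = 0.2660 − 0.4440 = -0.1780.
-0.1780 ± 0.04432 → (-0.222, -0.134).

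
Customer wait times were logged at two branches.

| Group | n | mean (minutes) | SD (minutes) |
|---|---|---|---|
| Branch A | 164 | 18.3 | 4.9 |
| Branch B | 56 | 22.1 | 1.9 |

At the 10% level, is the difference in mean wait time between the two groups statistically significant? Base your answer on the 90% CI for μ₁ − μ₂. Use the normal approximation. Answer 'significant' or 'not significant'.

significant

Per-group SEs: s₁/√n₁ = 4.9/√164 = 0.3826, s₂/√n₂ = 1.9/√56 = 0.2539.
Unpooled SE of the difference: √(0.14638276 + 0.06446521) = 0.4592.
Margin of error = z* · SE = 1.645 × 0.4592 = 0.7554.
x̄₁ − x̄₂ = 18.3 − 22.1 = -3.8000.
CI: -3.8000 ± 0.7554 = (-4.5554, -3.0446).
The interval (-4.5554, -3.0446) does not contain 0, so the difference is significant.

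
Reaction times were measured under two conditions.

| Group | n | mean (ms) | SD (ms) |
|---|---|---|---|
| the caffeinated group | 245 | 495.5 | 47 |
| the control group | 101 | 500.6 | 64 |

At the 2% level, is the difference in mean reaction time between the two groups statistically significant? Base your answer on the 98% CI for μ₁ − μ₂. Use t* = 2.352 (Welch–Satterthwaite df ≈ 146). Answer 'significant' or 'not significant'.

SE₁ = s₁/√n₁ = 47/√245 = 3.0027; SE₂ = 64/√101 = 6.3682.
Independent samples, unequal variances: SE_diff = √(SE₁² + SE₂²) = √(9.01620729 + 40.55397124) = 7.0406.
t* = 2.352, so margin of error = 2.352 × 7.0406 = 16.5595.
Difference in means = 495.5 − 500.6 = -5.1000.
-5.1000 ± 16.5595 → (-21.6595, 11.4595).
The interval (-21.6595, 11.4595) contains 0, so the difference is not significant.

not significant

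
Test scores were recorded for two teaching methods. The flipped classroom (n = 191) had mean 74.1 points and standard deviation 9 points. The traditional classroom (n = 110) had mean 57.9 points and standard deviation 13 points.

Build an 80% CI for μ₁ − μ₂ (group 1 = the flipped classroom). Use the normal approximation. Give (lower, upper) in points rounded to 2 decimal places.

Per-group SEs: s₁/√n₁ = 9/√191 = 0.6512, s₂/√n₂ = 13/√110 = 1.2395.
Unpooled SE of the difference: √(0.42406144 + 1.53636025) = 1.4002.
Margin of error = z* · SE = 1.282 × 1.4002 = 1.7951.
x̄₁ − x̄₂ = 74.1 − 57.9 = 16.2000.
CI: 16.2000 ± 1.7951 = (14.40, 18.00).

(14.40, 18.00)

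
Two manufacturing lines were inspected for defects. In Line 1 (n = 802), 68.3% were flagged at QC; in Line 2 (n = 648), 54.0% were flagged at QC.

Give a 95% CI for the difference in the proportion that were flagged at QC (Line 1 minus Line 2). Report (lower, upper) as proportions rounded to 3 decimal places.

(0.093, 0.193)

Each SE is √(p̂(1−p̂)/n): √(0.6830·0.3170/802) = 0.01643 and √(0.5400·0.4600/648) = 0.01958.
SE(p̂₁ − p̂₂) = √(SE₁² + SE₂²) = √(0.0002699449 + 0.0003833764) = 0.02556, since the two samples are independent.
At 95% confidence z* = 1.960; margin = 1.960 × 0.02556 = 0.05010.
The difference is 0.6830 − 0.5400 = 0.1430, so the interval is 0.1430 ± 0.05010 = (0.093, 0.193).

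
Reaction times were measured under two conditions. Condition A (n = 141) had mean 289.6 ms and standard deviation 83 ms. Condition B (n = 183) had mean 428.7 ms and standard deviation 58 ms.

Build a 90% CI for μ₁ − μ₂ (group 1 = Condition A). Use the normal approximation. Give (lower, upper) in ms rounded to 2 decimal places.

(-152.59, -125.61)

SE₁ = s₁/√n₁ = 83/√141 = 6.9899; SE₂ = 58/√183 = 4.2875.
Independent samples, unequal variances: SE_diff = √(SE₁² + SE₂²) = √(48.85870201 + 18.38265625) = 8.2001.
z* = 1.645, so margin of error = 1.645 × 8.2001 = 13.4892.
Difference in means = 289.6 − 428.7 = -139.1000.
-139.1000 ± 13.4892 → (-152.59, -125.61).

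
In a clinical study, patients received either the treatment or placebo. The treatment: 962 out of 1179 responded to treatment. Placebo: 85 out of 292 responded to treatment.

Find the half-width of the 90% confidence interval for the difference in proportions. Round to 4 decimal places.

0.0475

First, p̂₁ = 962/1179 = 0.8159; p̂₂ = 85/292 = 0.2911.
The two standard errors are √(0.8159×0.1841/1179) = 0.01129 and √(0.2911×0.7089/292) = 0.02658.
Because the samples are independent, SE_diff = √(0.01129² + 0.02658²) = 0.02888.
Using z* = 1.645 for 90%, ME = 1.645 × 0.02888 = 0.04751.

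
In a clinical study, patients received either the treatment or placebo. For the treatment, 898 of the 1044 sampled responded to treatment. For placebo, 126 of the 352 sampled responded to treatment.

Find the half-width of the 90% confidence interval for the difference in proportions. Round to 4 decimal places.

0.0456

First, p̂₁ = 898/1044 = 0.8602; p̂₂ = 126/352 = 0.3580.
The two standard errors are √(0.8602×0.1398/1044) = 0.01073 and √(0.3580×0.6420/352) = 0.02555.
Because the samples are independent, SE_diff = √(0.01073² + 0.02555²) = 0.02771.
Using z* = 1.645 for 90%, ME = 1.645 × 0.02771 = 0.04558.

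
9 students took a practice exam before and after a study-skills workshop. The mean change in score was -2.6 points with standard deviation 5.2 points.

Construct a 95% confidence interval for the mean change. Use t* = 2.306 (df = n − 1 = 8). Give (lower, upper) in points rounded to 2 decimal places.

(-6.60, 1.40)

This is a matched-pairs design, so SE = s_d/√n = 5.2/√9 = 1.7333.
Margin = 2.306 × 1.7333 = 3.9970; the interval is -2.6 ± 3.9970 = (-6.60, 1.40).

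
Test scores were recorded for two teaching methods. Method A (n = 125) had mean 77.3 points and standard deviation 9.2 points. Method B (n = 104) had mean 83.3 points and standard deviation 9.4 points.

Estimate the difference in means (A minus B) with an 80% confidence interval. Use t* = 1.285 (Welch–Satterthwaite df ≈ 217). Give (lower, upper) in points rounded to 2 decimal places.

(-7.59, -4.41)

SE₁ = s₁/√n₁ = 9.2/√125 = 0.8229; SE₂ = 9.4/√104 = 0.9217.
Independent samples, unequal variances: SE_diff = √(SE₁² + SE₂²) = √(0.67716441 + 0.84953089) = 1.2356.
t* = 1.285, so margin of error = 1.285 × 1.2356 = 1.5877.
Difference in means = 77.3 − 83.3 = -6.0000.
-6.0000 ± 1.5877 → (-7.59, -4.41).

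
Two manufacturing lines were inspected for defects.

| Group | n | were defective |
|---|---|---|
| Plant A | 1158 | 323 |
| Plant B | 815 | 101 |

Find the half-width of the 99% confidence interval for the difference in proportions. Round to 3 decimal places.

First, p̂₁ = 323/1158 = 0.2789; p̂₂ = 101/815 = 0.1239.
The two standard errors are √(0.2789×0.7211/1158) = 0.01318 and √(0.1239×0.8761/815) = 0.01154.
Because the samples are independent, SE_diff = √(0.01318² + 0.01154²) = 0.01752.
Using z* = 2.576 for 99%, ME = 2.576 × 0.01752 = 0.04513.

0.045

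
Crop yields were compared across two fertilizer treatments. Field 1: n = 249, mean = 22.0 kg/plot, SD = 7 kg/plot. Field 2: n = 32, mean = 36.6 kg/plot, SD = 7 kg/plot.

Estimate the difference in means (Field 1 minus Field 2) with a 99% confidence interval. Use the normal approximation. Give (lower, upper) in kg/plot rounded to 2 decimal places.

(-17.99, -11.21)

Standard errors of each mean: 7/√249 = 0.4436 and 7/√32 = 1.2374.
SE(x̄₁ − x̄₂) = √(0.4436² + 1.2374²) = 1.3145 for independent samples with unequal variances.
With z* = 2.576, the margin is 2.576 × 1.3145 = 3.3862.
x̄₁ − x̄₂ = 22.0 − 36.6 = -14.6000; the interval is -14.6000 ± 3.3862 = (-17.99, -11.21).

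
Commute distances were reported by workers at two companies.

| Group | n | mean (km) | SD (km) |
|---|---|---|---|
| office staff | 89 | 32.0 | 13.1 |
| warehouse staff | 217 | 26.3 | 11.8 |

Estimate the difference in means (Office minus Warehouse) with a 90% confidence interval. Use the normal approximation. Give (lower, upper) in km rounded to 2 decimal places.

(3.06, 8.34)

SE₁ = s₁/√n₁ = 13.1/√89 = 1.3886; SE₂ = 11.8/√217 = 0.8010.
Independent samples, unequal variances: SE_diff = √(SE₁² + SE₂²) = √(1.92820996 + 0.641601) = 1.6031.
z* = 1.645, so margin of error = 1.645 × 1.6031 = 2.6371.
Difference in means = 32.0 − 26.3 = 5.7000.
5.7000 ± 2.6371 → (3.06, 8.34).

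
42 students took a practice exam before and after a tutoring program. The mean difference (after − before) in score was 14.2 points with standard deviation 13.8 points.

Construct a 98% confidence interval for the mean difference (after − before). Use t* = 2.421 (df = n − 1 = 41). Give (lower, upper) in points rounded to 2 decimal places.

Paired design: SE = s_d/√n = 13.8/√42 = 2.1294.
t* = 2.421; margin of error = 2.421 × 2.1294 = 5.1553.
14.2 ± 5.1553 → (9.04, 19.36).

(9.04, 19.36)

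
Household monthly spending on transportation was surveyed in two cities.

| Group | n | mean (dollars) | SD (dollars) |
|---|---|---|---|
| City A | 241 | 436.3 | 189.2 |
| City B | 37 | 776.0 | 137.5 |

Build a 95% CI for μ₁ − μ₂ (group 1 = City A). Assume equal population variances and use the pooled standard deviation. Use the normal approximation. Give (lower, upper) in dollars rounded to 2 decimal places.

(-403.13, -276.27)

Pooled variance s_p² = [240·189.2² + 36·137.5²] / (241+37−2) = 33593.5457, so s_p = 183.2854.
SE_diff = s_p·√(1/n₁ + 1/n₂) = 183.2854·√(1/241 + 1/37) = 32.3624.
z* = 1.960; margin = 1.960 × 32.3624 = 63.4303.
Difference = 436.3 − 776.0 = -339.7000.
-339.7000 ± 63.4303 → (-403.13, -276.27).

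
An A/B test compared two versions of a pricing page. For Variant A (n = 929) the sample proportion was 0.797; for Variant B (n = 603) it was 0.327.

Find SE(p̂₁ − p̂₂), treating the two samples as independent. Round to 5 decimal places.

0.02322

SE₁ = √(p̂₁(1−p̂₁)/n₁) = √(0.7970·0.2030/929) = 0.01320; SE₂ = √(0.3270·0.6730/603) = 0.01910.
Independent samples: SE of the difference = √(SE₁² + SE₂²) = √(0.00017424 + 0.00036481) = 0.02322.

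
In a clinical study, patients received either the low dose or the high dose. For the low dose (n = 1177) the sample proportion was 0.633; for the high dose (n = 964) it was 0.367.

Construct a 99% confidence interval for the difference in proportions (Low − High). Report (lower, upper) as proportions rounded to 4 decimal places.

SE₁ = √(p̂₁(1−p̂₁)/n₁) = √(0.6330·0.3670/1177) = 0.01405; SE₂ = √(0.3670·0.6330/964) = 0.01552.
Independent samples: SE of the difference = √(SE₁² + SE₂²) = √(0.0001974025 + 0.0002408704) = 0.02093.
z* for 99% confidence is 2.576, so the margin of error is 2.576 × 0.02093 = 0.05392.
Point estimate p̂₁ − p̂₂ = 0.6330 − 0.3670 = 0.2660.
0.2660 ± 0.05392 → (0.2121, 0.3199).

(0.2121, 0.3199)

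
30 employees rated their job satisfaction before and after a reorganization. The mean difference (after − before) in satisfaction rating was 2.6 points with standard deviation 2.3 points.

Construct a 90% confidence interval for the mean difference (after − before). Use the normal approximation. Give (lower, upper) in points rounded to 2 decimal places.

This is a matched-pairs design, so SE = s_d/√n = 2.3/√30 = 0.4199.
Margin = 1.645 × 0.4199 = 0.6907; the interval is 2.6 ± 0.6907 = (1.91, 3.29).

(1.91, 3.29)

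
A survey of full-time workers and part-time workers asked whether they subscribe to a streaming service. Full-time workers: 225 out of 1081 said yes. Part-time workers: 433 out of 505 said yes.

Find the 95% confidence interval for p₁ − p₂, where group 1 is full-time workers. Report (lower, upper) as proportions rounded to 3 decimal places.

Sample proportions: 225/1081 = 0.2081, 433/505 = 0.8574.
Each SE is √(p̂(1−p̂)/n): √(0.2081·0.7919/1081) = 0.01235 and √(0.8574·0.1426/505) = 0.01556.
SE(p̂₁ − p̂₂) = √(SE₁² + SE₂²) = √(0.0001525225 + 0.0002421136) = 0.01987, since the two samples are independent.
At 95% confidence z* = 1.960; margin = 1.960 × 0.01987 = 0.03895.
The difference is 0.2081 − 0.8574 = -0.6493, so the interval is -0.6493 ± 0.03895 = (-0.688, -0.610).

(-0.688, -0.610)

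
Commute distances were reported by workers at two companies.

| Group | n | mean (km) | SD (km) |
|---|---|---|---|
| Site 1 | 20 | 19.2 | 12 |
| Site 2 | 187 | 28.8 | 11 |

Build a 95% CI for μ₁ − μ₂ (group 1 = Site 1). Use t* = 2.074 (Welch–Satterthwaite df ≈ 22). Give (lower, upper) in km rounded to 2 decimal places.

Per-group SEs: s₁/√n₁ = 12/√20 = 2.6833, s₂/√n₂ = 11/√187 = 0.8044.
Unpooled SE of the difference: √(7.20009889 + 0.64705936) = 2.8013.
Margin of error = t* · SE = 2.074 × 2.8013 = 5.8099.
x̄₁ − x̄₂ = 19.2 − 28.8 = -9.6000.
CI: -9.6000 ± 5.8099 = (-15.41, -3.79).

(-15.41, -3.79)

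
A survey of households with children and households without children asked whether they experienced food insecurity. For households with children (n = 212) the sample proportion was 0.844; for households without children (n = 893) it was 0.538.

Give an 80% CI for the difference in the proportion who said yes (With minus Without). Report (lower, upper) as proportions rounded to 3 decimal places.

The two standard errors are √(0.8440×0.1560/212) = 0.02492 and √(0.5380×0.4620/893) = 0.01668.
Because the samples are independent, SE_diff = √(0.02492² + 0.01668²) = 0.02999.
Using z* = 1.282 for 80%, ME = 1.282 × 0.02999 = 0.03845.
p̂₁ − p̂₂ = 0.3060; interval 0.3060 ± 0.03845 gives (0.268, 0.344).

(0.268, 0.344)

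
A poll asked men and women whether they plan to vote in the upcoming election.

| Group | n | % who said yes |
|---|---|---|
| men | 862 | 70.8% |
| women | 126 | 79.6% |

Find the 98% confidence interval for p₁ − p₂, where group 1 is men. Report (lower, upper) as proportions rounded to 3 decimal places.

(-0.179, 0.003)

The two standard errors are √(0.7080×0.2920/862) = 0.01549 and √(0.7960×0.2040/126) = 0.03590.
Because the samples are independent, SE_diff = √(0.01549² + 0.03590²) = 0.03910.
Using z* = 2.326 for 98%, ME = 2.326 × 0.03910 = 0.09095.
p̂₁ − p̂₂ = -0.0880; interval -0.0880 ± 0.09095 gives (-0.179, 0.003).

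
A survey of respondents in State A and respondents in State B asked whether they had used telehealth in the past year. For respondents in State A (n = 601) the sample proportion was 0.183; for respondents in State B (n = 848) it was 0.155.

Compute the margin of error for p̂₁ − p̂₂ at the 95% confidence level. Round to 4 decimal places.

0.0394

The two standard errors are √(0.1830×0.8170/601) = 0.01577 and √(0.1550×0.8450/848) = 0.01243.
Because the samples are independent, SE_diff = √(0.01577² + 0.01243²) = 0.02008.
Using z* = 1.960 for 95%, ME = 1.960 × 0.02008 = 0.03936.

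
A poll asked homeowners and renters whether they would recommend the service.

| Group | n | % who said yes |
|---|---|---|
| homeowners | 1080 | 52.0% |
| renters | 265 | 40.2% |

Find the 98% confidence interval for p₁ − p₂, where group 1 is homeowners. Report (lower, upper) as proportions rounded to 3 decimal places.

(0.040, 0.196)

The two standard errors are √(0.5200×0.4800/1080) = 0.01520 and √(0.4020×0.5980/265) = 0.03012.
Because the samples are independent, SE_diff = √(0.01520² + 0.03012²) = 0.03374.
Using z* = 2.326 for 98%, ME = 2.326 × 0.03374 = 0.07848.
p̂₁ − p̂₂ = 0.1180; interval 0.1180 ± 0.07848 gives (0.040, 0.196).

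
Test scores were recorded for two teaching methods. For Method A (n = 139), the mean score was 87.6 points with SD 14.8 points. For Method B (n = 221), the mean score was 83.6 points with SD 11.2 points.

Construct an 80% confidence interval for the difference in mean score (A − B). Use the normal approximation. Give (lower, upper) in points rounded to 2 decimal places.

(2.12, 5.88)

Per-group SEs: s₁/√n₁ = 14.8/√139 = 1.2553, s₂/√n₂ = 11.2/√221 = 0.7534.
Unpooled SE of the difference: √(1.57577809 + 0.56761156) = 1.4640.
Margin of error = z* · SE = 1.282 × 1.4640 = 1.8768.
x̄₁ − x̄₂ = 87.6 − 83.6 = 4.0000.
CI: 4.0000 ± 1.8768 = (2.12, 5.88).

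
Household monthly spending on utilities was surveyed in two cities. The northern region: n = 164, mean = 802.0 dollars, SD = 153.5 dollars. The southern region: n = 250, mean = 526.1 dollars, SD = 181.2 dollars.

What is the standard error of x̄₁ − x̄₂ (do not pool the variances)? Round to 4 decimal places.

16.5833

Standard errors of each mean: 153.5/√164 = 11.9863 and 181.2/√250 = 11.4601.
SE(x̄₁ − x̄₂) = √(11.9863² + 11.4601²) = 16.5833 for independent samples with unequal variances.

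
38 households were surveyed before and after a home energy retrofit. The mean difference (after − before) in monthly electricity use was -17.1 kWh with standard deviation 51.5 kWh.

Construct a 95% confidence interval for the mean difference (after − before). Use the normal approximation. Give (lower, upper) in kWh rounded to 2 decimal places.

This is a matched-pairs design, so SE = s_d/√n = 51.5/√38 = 8.3544.
Margin = 1.960 × 8.3544 = 16.3746; the interval is -17.1 ± 16.3746 = (-33.47, -0.73).

(-33.47, -0.73)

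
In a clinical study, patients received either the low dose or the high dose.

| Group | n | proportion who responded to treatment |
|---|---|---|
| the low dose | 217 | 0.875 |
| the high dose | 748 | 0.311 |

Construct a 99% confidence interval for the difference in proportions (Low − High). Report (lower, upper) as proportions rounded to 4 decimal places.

(0.4916, 0.6364)

SE₁ = √(p̂₁(1−p̂₁)/n₁) = √(0.8750·0.1250/217) = 0.02245; SE₂ = √(0.3110·0.6890/748) = 0.01693.
Independent samples: SE of the difference = √(SE₁² + SE₂²) = √(0.0005040025 + 0.0002866249) = 0.02812.
z* for 99% confidence is 2.576, so the margin of error is 2.576 × 0.02812 = 0.07244.
Point estimate p̂₁ − p̂₂ = 0.8750 − 0.3110 = 0.5640.
0.5640 ± 0.07244 → (0.4916, 0.6364).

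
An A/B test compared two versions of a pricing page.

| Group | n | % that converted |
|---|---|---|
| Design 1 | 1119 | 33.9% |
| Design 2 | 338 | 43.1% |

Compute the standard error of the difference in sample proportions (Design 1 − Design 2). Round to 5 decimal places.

SE₁ = √(p̂₁(1−p̂₁)/n₁) = √(0.3390·0.6610/1119) = 0.01415; SE₂ = √(0.4310·0.5690/338) = 0.02694.
Independent samples: SE of the difference = √(SE₁² + SE₂²) = √(0.0002002225 + 0.0007257636) = 0.03043.

0.03043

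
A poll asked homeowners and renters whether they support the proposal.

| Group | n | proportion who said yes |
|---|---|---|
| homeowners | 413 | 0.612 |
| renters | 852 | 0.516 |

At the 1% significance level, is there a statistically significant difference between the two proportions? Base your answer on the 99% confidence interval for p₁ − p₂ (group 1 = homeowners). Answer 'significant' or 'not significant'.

The two standard errors are √(0.6120×0.3880/413) = 0.02398 and √(0.5160×0.4840/852) = 0.01712.
Because the samples are independent, SE_diff = √(0.02398² + 0.01712²) = 0.02946.
Using z* = 2.576 for 99%, ME = 2.576 × 0.02946 = 0.07589.
p̂₁ − p̂₂ = 0.0960; interval 0.0960 ± 0.07589 gives (0.02011, 0.17189).
The interval (0.02011, 0.17189) does not contain 0, so the difference is significant.

significant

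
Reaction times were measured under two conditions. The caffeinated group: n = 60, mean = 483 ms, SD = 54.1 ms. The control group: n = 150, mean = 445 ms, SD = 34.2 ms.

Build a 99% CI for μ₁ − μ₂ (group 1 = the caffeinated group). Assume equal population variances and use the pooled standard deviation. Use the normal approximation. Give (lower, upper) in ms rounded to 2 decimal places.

(21.93, 54.07)

s_p = √[((n₁−1)s₁² + (n₂−1)s₂²)/(n₁+n₂−2)] = √[(59·54.1² + 149·34.2²)/208] = 40.8420.
SE = 40.8420·√(1/60 + 1/150) = 6.2387.
With z* = 2.576, margin = 2.576 × 6.2387 = 16.0709.
x̄₁ − x̄₂ = 483 − 445 = 38.0000; interval 38.0000 ± 16.0709 = (21.93, 54.07).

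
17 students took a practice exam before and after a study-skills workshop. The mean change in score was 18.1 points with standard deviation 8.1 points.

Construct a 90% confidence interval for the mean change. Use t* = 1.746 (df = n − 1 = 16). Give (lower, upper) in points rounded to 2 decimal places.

(14.67, 21.53)

Paired design: SE = s_d/√n = 8.1/√17 = 1.9645.
t* = 1.746; margin of error = 1.746 × 1.9645 = 3.4300.
18.1 ± 3.4300 → (14.67, 21.53).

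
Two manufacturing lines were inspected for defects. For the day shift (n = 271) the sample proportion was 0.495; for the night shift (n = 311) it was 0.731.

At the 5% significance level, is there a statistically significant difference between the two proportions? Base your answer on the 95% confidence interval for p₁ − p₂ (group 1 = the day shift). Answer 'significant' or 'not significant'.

The two standard errors are √(0.4950×0.5050/271) = 0.03037 and √(0.7310×0.2690/311) = 0.02515.
Because the samples are independent, SE_diff = √(0.03037² + 0.02515²) = 0.03943.
Using z* = 1.960 for 95%, ME = 1.960 × 0.03943 = 0.07728.
p̂₁ − p̂₂ = -0.2360; interval -0.2360 ± 0.07728 gives (-0.31328, -0.15872).
The interval (-0.31328, -0.15872) does not contain 0, so the difference is significant.

significant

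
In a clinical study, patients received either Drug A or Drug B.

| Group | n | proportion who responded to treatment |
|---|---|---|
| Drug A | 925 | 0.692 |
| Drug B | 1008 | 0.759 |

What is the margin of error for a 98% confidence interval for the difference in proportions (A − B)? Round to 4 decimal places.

0.0472

The two standard errors are √(0.6920×0.3080/925) = 0.01518 and √(0.7590×0.2410/1008) = 0.01347.
Because the samples are independent, SE_diff = √(0.01518² + 0.01347²) = 0.02029.
Using z* = 2.326 for 98%, ME = 2.326 × 0.02029 = 0.04719.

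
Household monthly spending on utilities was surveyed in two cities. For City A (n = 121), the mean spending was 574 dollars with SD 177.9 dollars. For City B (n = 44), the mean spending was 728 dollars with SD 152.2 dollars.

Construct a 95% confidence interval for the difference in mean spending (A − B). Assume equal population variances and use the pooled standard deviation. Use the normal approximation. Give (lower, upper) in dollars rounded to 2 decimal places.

Pooled variance s_p² = [120·177.9² + 43·152.2²] / (121+44−2) = 29410.4130, so s_p = 171.4946.
SE_diff = s_p·√(1/n₁ + 1/n₂) = 171.4946·√(1/121 + 1/44) = 30.1907.
z* = 1.960; margin = 1.960 × 30.1907 = 59.1738.
Difference = 574 − 728 = -154.0000.
-154.0000 ± 59.1738 → (-213.17, -94.83).

(-213.17, -94.83)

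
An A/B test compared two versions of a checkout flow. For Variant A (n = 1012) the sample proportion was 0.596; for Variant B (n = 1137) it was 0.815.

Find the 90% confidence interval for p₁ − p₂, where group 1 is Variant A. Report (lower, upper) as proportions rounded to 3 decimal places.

The two standard errors are √(0.5960×0.4040/1012) = 0.01542 and √(0.8150×0.1850/1137) = 0.01152.
Because the samples are independent, SE_diff = √(0.01542² + 0.01152²) = 0.01925.
Using z* = 1.645 for 90%, ME = 1.645 × 0.01925 = 0.03167.
p̂₁ − p̂₂ = -0.2190; interval -0.2190 ± 0.03167 gives (-0.251, -0.187).

(-0.251, -0.187)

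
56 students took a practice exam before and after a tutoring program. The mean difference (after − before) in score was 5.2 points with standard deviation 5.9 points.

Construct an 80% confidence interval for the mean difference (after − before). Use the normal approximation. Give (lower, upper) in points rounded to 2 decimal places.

This is a matched-pairs design, so SE = s_d/√n = 5.9/√56 = 0.7884.
Margin = 1.282 × 0.7884 = 1.0107; the interval is 5.2 ± 1.0107 = (4.19, 6.21).

(4.19, 6.21)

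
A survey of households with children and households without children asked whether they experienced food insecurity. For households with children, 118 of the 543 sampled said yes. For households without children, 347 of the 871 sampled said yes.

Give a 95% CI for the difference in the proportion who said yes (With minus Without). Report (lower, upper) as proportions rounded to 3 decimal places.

Sample proportions: 118/543 = 0.2173, 347/871 = 0.3984.
Each SE is √(p̂(1−p̂)/n): √(0.2173·0.7827/543) = 0.01770 and √(0.3984·0.6016/871) = 0.01659.
SE(p̂₁ − p̂₂) = √(SE₁² + SE₂²) = √(0.00031329 + 0.0002752281) = 0.02426, since the two samples are independent.
At 95% confidence z* = 1.960; margin = 1.960 × 0.02426 = 0.04755.
The difference is 0.2173 − 0.3984 = -0.1811, so the interval is -0.1811 ± 0.04755 = (-0.229, -0.134).

(-0.229, -0.134)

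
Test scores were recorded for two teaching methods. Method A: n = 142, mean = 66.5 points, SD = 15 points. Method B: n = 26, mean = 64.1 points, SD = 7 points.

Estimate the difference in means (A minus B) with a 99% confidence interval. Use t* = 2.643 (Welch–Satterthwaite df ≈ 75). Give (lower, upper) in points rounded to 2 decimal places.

(-2.52, 7.32)

Standard errors of each mean: 15/√142 = 1.2588 and 7/√26 = 1.3728.
SE(x̄₁ − x̄₂) = √(1.2588² + 1.3728²) = 1.8626 for independent samples with unequal variances.
With t* = 2.643, the margin is 2.643 × 1.8626 = 4.9229.
x̄₁ − x̄₂ = 66.5 − 64.1 = 2.4000; the interval is 2.4000 ± 4.9229 = (-2.52, 7.32).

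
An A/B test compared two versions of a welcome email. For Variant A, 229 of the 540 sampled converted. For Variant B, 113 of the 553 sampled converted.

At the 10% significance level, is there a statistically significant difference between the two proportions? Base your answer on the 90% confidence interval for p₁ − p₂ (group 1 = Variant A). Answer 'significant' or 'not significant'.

significant

p̂₁ = 229/540 = 0.4241 and p̂₂ = 113/553 = 0.2043.
SE₁ = √(p̂₁(1−p̂₁)/n₁) = √(0.4241·0.5759/540) = 0.02127; SE₂ = √(0.2043·0.7957/553) = 0.01715.
Independent samples: SE of the difference = √(SE₁² + SE₂²) = √(0.0004524129 + 0.0002941225) = 0.02732.
z* for 90% confidence is 1.645, so the margin of error is 1.645 × 0.02732 = 0.04494.
Point estimate p̂₁ − p̂₂ = 0.4241 − 0.2043 = 0.2198.
0.2198 ± 0.04494 → (0.17486, 0.26474).
The interval (0.17486, 0.26474) does not contain 0, so the difference is significant.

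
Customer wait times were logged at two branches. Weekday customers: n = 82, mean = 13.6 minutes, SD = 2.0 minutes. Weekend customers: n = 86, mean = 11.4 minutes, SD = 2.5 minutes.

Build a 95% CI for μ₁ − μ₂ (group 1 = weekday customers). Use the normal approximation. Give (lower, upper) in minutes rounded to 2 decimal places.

Standard errors of each mean: 2.0/√82 = 0.2209 and 2.5/√86 = 0.2696.
SE(x̄₁ − x̄₂) = √(0.2209² + 0.2696²) = 0.3485 for independent samples with unequal variances.
With z* = 1.960, the margin is 1.960 × 0.3485 = 0.6831.
x̄₁ − x̄₂ = 13.6 − 11.4 = 2.2000; the interval is 2.2000 ± 0.6831 = (1.52, 2.88).

(1.52, 2.88)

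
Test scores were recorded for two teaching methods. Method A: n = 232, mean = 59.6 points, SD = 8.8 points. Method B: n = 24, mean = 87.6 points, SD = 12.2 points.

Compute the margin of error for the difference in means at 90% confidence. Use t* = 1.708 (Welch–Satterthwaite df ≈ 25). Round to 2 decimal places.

4.37

Per-group SEs: s₁/√n₁ = 8.8/√232 = 0.5777, s₂/√n₂ = 12.2/√24 = 2.4903.
Unpooled SE of the difference: √(0.33373729 + 6.20159409) = 2.5564.
Margin of error = t* · SE = 1.708 × 2.5564 = 4.3663.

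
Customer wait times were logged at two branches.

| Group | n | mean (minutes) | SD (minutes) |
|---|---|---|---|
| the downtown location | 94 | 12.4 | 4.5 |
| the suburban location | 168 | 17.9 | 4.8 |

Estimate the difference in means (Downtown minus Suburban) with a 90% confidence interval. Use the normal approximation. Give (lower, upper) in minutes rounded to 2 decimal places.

Per-group SEs: s₁/√n₁ = 4.5/√94 = 0.4641, s₂/√n₂ = 4.8/√168 = 0.3703.
Unpooled SE of the difference: √(0.21538881 + 0.13712209) = 0.5937.
Margin of error = z* · SE = 1.645 × 0.5937 = 0.9766.
x̄₁ − x̄₂ = 12.4 − 17.9 = -5.5000.
CI: -5.5000 ± 0.9766 = (-6.48, -4.52).

(-6.48, -4.52)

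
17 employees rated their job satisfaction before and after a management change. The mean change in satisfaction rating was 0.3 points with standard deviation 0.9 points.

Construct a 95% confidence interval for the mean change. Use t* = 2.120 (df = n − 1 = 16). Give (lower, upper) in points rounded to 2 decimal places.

(-0.16, 0.76)

Paired design: SE = s_d/√n = 0.9/√17 = 0.2183.
t* = 2.120; margin of error = 2.120 × 0.2183 = 0.4628.
0.3 ± 0.4628 → (-0.16, 0.76).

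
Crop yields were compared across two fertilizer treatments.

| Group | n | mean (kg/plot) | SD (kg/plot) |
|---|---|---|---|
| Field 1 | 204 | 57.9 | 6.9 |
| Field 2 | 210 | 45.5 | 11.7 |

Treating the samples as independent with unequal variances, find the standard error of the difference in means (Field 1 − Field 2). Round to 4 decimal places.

0.9409

Standard errors of each mean: 6.9/√204 = 0.4831 and 11.7/√210 = 0.8074.
SE(x̄₁ − x̄₂) = √(0.4831² + 0.8074²) = 0.9409 for independent samples with unequal variances.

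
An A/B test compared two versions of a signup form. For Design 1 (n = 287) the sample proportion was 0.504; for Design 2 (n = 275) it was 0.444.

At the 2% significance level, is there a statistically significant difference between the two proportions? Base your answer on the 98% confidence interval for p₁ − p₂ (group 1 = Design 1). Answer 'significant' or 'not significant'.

SE₁ = √(p̂₁(1−p̂₁)/n₁) = √(0.5040·0.4960/287) = 0.02951; SE₂ = √(0.4440·0.5560/275) = 0.02996.
Independent samples: SE of the difference = √(SE₁² + SE₂²) = √(0.0008708401 + 0.0008976016) = 0.04205.
z* for 98% confidence is 2.326, so the margin of error is 2.326 × 0.04205 = 0.09781.
Point estimate p̂₁ − p̂₂ = 0.5040 − 0.4440 = 0.0600.
0.0600 ± 0.09781 → (-0.03781, 0.15781).
The interval (-0.03781, 0.15781) contains 0, so the difference is not significant.

not significant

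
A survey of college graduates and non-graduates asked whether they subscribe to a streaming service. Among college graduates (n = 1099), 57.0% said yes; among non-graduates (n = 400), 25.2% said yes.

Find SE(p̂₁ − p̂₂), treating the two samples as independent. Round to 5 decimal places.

0.02635

Each SE is √(p̂(1−p̂)/n): √(0.5700·0.4300/1099) = 0.01493 and √(0.2520·0.7480/400) = 0.02171.
SE(p̂₁ − p̂₂) = √(SE₁² + SE₂²) = √(0.0002229049 + 0.0004713241) = 0.02635, since the two samples are independent.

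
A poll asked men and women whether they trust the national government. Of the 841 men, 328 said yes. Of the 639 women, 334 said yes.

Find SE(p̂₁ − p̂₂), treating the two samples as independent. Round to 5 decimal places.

0.02595

First, p̂₁ = 328/841 = 0.3900; p̂₂ = 334/639 = 0.5227.
The two standard errors are √(0.3900×0.6100/841) = 0.01682 and √(0.5227×0.4773/639) = 0.01976.
Because the samples are independent, SE_diff = √(0.01682² + 0.01976²) = 0.02595.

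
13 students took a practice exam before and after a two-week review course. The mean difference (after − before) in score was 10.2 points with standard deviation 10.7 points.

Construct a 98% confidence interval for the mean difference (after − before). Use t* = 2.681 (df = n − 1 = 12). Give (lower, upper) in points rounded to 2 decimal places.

Paired design: SE = s_d/√n = 10.7/√13 = 2.9676.
t* = 2.681; margin of error = 2.681 × 2.9676 = 7.9561.
10.2 ± 7.9561 → (2.24, 18.16).

(2.24, 18.16)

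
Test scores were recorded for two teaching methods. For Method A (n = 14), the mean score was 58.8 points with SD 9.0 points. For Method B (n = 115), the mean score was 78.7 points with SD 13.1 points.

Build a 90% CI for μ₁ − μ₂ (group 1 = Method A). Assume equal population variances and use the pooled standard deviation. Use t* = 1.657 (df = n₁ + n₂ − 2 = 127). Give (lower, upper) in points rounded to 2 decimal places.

s_p = √[((n₁−1)s₁² + (n₂−1)s₂²)/(n₁+n₂−2)] = √[(13·9.0² + 114·13.1²)/127] = 12.7411.
SE = 12.7411·√(1/14 + 1/115) = 3.6065.
With t* = 1.657, margin = 1.657 × 3.6065 = 5.9760.
x̄₁ − x̄₂ = 58.8 − 78.7 = -19.9000; interval -19.9000 ± 5.9760 = (-25.88, -13.92).

(-25.88, -13.92)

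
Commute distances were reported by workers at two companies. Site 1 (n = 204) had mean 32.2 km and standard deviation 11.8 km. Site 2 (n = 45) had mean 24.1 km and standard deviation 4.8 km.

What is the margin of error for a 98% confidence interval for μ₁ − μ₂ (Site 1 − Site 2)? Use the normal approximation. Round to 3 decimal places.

SE₁ = s₁/√n₁ = 11.8/√204 = 0.8262; SE₂ = 4.8/√45 = 0.7155.
Independent samples, unequal variances: SE_diff = √(SE₁² + SE₂²) = √(0.68260644 + 0.51194025) = 1.0930.
z* = 2.326, so margin of error = 2.326 × 1.0930 = 2.5423.

2.542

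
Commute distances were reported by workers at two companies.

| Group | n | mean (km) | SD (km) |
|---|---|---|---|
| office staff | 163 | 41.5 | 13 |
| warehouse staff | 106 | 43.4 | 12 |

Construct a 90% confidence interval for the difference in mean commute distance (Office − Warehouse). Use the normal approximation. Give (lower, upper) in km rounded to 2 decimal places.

(-4.45, 0.65)

Per-group SEs: s₁/√n₁ = 13/√163 = 1.0182, s₂/√n₂ = 12/√106 = 1.1655.
Unpooled SE of the difference: √(1.03673124 + 1.35839025) = 1.5476.
Margin of error = z* · SE = 1.645 × 1.5476 = 2.5458.
x̄₁ − x̄₂ = 41.5 − 43.4 = -1.9000.
CI: -1.9000 ± 2.5458 = (-4.45, 0.65).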